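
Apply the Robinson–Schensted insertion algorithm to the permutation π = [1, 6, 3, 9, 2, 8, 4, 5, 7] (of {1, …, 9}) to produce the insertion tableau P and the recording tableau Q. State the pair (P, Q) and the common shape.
P = [1, 2, 4, 5, 7] / [3, 8] / [6, 9];  Q = [1, 2, 4, 8, 9] / [3, 6] / [5, 7];  common shape = (5, 2, 2)

Row-insert the values π_1, π_2, … into P one at a time, bumping the leftmost entry strictly greater than the inserted value down to the next row. The recording tableau Q records, in position (i, j), the step at which that cell was added to P.
  Insert 1 (step 1): P = [1];  Q = [1]
  Insert 6 (step 2): P = [1, 6];  Q = [1, 2]
  Insert 3 (step 3): P = [1, 3] / [6];  Q = [1, 2] / [3]
  Insert 9 (step 4): P = [1, 3, 9] / [6];  Q = [1, 2, 4] / [3]
  Insert 2 (step 5): P = [1, 2, 9] / [3] / [6];  Q = [1, 2, 4] / [3] / [5]
  Insert 8 (step 6): P = [1, 2, 8] / [3, 9] / [6];  Q = [1, 2, 4] / [3, 6] / [5]
  Insert 4 (step 7): P = [1, 2, 4] / [3, 8] / [6, 9];  Q = [1, 2, 4] / [3, 6] / [5, 7]
  Insert 5 (step 8): P = [1, 2, 4, 5] / [3, 8] / [6, 9];  Q = [1, 2, 4, 8] / [3, 6] / [5, 7]
  Insert 7 (step 9): P = [1, 2, 4, 5, 7] / [3, 8] / [6, 9];  Q = [1, 2, 4, 8, 9] / [3, 6] / [5, 7]
Final shape: (5, 2, 2).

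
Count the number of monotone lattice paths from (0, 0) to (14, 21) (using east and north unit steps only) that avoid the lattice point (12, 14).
Number of paths = 1972282200

Total paths from (0, 0) to (14, 21): C(35, 14) = 2319959400. Paths through (12, 14): (paths (0, 0) → (12, 14)) × (paths (12, 14) → (14, 21)) = C(26, 12) · C(9, 2) = 9657700 · 36 = 347677200. Avoidance count = 2319959400 − 347677200 = 1972282200.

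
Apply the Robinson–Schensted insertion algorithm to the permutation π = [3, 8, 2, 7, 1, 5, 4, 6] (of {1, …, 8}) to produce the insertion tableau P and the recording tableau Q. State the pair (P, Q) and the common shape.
P = [1, 4, 6] / [2, 5] / [3, 7] / [8];  Q = [1, 2, 8] / [3, 4] / [5, 6] / [7];  common shape = (3, 2, 2, 1)

Row-insert the values π_1, π_2, … into P one at a time, bumping the leftmost entry strictly greater than the inserted value down to the next row. The recording tableau Q records, in position (i, j), the step at which that cell was added to P.
  Insert 3 (step 1): P = [3];  Q = [1]
  Insert 8 (step 2): P = [3, 8];  Q = [1, 2]
  Insert 2 (step 3): P = [2, 8] / [3];  Q = [1, 2] / [3]
  Insert 7 (step 4): P = [2, 7] / [3, 8];  Q = [1, 2] / [3, 4]
  Insert 1 (step 5): P = [1, 7] / [2, 8] / [3];  Q = [1, 2] / [3, 4] / [5]
  Insert 5 (step 6): P = [1, 5] / [2, 7] / [3, 8];  Q = [1, 2] / [3, 4] / [5, 6]
  Insert 4 (step 7): P = [1, 4] / [2, 5] / [3, 7] / [8];  Q = [1, 2] / [3, 4] / [5, 6] / [7]
  Insert 6 (step 8): P = [1, 4, 6] / [2, 5] / [3, 7] / [8];  Q = [1, 2, 8] / [3, 4] / [5, 6] / [7]
Final shape: (3, 2, 2, 1).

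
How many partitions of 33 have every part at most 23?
p(33, parts ≤ 23) = 10046

Use the recurrence p(n, m) = p(n, m−1) + p(n−m, m): either the largest part is < m (count p(n, m−1)) or the largest part is exactly m (remove one copy of m, count p(n−m, m)). With p(0, ·) = 1 this gives p(33, parts ≤ 23) = 10046. (By conjugating Young diagrams, this also counts partitions of 33 into at most 23 parts.)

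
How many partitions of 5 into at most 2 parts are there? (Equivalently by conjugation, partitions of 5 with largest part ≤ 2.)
p(5, parts ≤ 2) = 3

Partitions of 5 with all parts ≤ 2: 2+2+1, 2+1+1+1, 1+1+1+1+1. Count = 3.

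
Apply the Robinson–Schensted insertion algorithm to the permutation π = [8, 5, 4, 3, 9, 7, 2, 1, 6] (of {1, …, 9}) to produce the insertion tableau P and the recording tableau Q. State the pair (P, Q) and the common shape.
P = [1, 6] / [2, 7] / [3, 9] / [4] / [5] / [8];  Q = [1, 5] / [2, 6] / [3, 9] / [4] / [7] / [8];  common shape = (2, 2, 2, 1, 1, 1)

Row-insert the values π_1, π_2, … into P one at a time, bumping the leftmost entry strictly greater than the inserted value down to the next row. The recording tableau Q records, in position (i, j), the step at which that cell was added to P.
  Insert 8 (step 1): P = [8];  Q = [1]
  Insert 5 (step 2): P = [5] / [8];  Q = [1] / [2]
  Insert 4 (step 3): P = [4] / [5] / [8];  Q = [1] / [2] / [3]
  Insert 3 (step 4): P = [3] / [4] / [5] / [8];  Q = [1] / [2] / [3] / [4]
  Insert 9 (step 5): P = [3, 9] / [4] / [5] / [8];  Q = [1, 5] / [2] / [3] / [4]
  Insert 7 (step 6): P = [3, 7] / [4, 9] / [5] / [8];  Q = [1, 5] / [2, 6] / [3] / [4]
  Insert 2 (step 7): P = [2, 7] / [3, 9] / [4] / [5] / [8];  Q = [1, 5] / [2, 6] / [3] / [4] / [7]
  Insert 1 (step 8): P = [1, 7] / [2, 9] / [3] / [4] / [5] / [8];  Q = [1, 5] / [2, 6] / [3] / [4] / [7] / [8]
  Insert 6 (step 9): P = [1, 6] / [2, 7] / [3, 9] / [4] / [5] / [8];  Q = [1, 5] / [2, 6] / [3, 9] / [4] / [7] / [8]
Final shape: (2, 2, 2, 1, 1, 1).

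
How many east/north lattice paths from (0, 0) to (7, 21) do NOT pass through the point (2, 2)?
Number of paths = 929016

Total paths from (0, 0) to (7, 21): C(28, 7) = 1184040. Paths through (2, 2): (paths (0, 0) → (2, 2)) × (paths (2, 2) → (7, 21)) = C(4, 2) · C(24, 5) = 6 · 42504 = 255024. Avoidance count = 1184040 − 255024 = 929016.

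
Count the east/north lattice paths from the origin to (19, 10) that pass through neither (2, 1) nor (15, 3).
Number of paths = 10491030

Inclusion–exclusion. Total paths: C(29, 19) = 20030010. Through P₁: C(3, 2)·C(26, 17) = 9373650. Through P₂: C(18, 15)·C(11, 4) = 269280. Since P₁ is strictly southwest of P₂, a monotone path through both must visit P₁ then P₂; paths through both = C(3, 2)·C(15, 13)·C(11, 4) = 103950. Avoid both = 20030010 − 9373650 − 269280 + 103950 = 10491030.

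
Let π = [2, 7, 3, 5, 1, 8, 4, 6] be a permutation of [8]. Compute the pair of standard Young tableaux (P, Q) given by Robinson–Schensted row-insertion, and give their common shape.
P = [1, 3, 4, 6] / [2, 5, 8] / [7];  Q = [1, 2, 4, 6] / [3, 7, 8] / [5];  common shape = (4, 3, 1)

Row-insert the values π_1, π_2, … into P one at a time, bumping the leftmost entry strictly greater than the inserted value down to the next row. The recording tableau Q records, in position (i, j), the step at which that cell was added to P.
  Insert 2 (step 1): P = [2];  Q = [1]
  Insert 7 (step 2): P = [2, 7];  Q = [1, 2]
  Insert 3 (step 3): P = [2, 3] / [7];  Q = [1, 2] / [3]
  Insert 5 (step 4): P = [2, 3, 5] / [7];  Q = [1, 2, 4] / [3]
  Insert 1 (step 5): P = [1, 3, 5] / [2] / [7];  Q = [1, 2, 4] / [3] / [5]
  Insert 8 (step 6): P = [1, 3, 5, 8] / [2] / [7];  Q = [1, 2, 4, 6] / [3] / [5]
  Insert 4 (step 7): P = [1, 3, 4, 8] / [2, 5] / [7];  Q = [1, 2, 4, 6] / [3, 7] / [5]
  Insert 6 (step 8): P = [1, 3, 4, 6] / [2, 5, 8] / [7];  Q = [1, 2, 4, 6] / [3, 7, 8] / [5]
Final shape: (4, 3, 1).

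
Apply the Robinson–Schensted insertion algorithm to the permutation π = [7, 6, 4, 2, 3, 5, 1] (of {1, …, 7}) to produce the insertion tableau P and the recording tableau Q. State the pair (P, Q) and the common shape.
P = [1, 3, 5] / [2] / [4] / [6] / [7];  Q = [1, 5, 6] / [2] / [3] / [4] / [7];  common shape = (3, 1, 1, 1, 1)

Row-insert the values π_1, π_2, … into P one at a time, bumping the leftmost entry strictly greater than the inserted value down to the next row. The recording tableau Q records, in position (i, j), the step at which that cell was added to P.
  Insert 7 (step 1): P = [7];  Q = [1]
  Insert 6 (step 2): P = [6] / [7];  Q = [1] / [2]
  Insert 4 (step 3): P = [4] / [6] / [7];  Q = [1] / [2] / [3]
  Insert 2 (step 4): P = [2] / [4] / [6] / [7];  Q = [1] / [2] / [3] / [4]
  Insert 3 (step 5): P = [2, 3] / [4] / [6] / [7];  Q = [1, 5] / [2] / [3] / [4]
  Insert 5 (step 6): P = [2, 3, 5] / [4] / [6] / [7];  Q = [1, 5, 6] / [2] / [3] / [4]
  Insert 1 (step 7): P = [1, 3, 5] / [2] / [4] / [6] / [7];  Q = [1, 5, 6] / [2] / [3] / [4] / [7]
Final shape: (3, 1, 1, 1, 1).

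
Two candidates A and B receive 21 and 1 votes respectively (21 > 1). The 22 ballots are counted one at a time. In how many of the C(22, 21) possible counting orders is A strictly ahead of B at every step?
Strict-lead orderings = 20

Total orderings of the 22 votes with 21 for A: C(22, 21) = 22. By the Bertrand ballot formula (Cycle Lemma / reflection principle), the number of orderings in which A is strictly ahead of B throughout is (p − q)/(p + q) · C(p + q, p) = (21 − 1)/(21 + 1) · 22 = 20.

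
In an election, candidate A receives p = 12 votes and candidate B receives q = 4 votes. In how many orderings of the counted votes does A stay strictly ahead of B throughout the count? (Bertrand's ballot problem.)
Strict-lead orderings = 910

Total orderings of the 16 votes with 12 for A: C(16, 12) = 1820. By the Bertrand ballot formula (Cycle Lemma / reflection principle), the number of orderings in which A is strictly ahead of B throughout is (p − q)/(p + q) · C(p + q, p) = (12 − 4)/(12 + 4) · 1820 = 910.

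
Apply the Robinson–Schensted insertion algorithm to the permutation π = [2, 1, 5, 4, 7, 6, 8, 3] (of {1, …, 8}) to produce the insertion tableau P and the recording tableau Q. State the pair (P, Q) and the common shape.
P = [1, 3, 6, 8] / [2, 4, 7] / [5];  Q = [1, 3, 5, 7] / [2, 4, 6] / [8];  common shape = (4, 3, 1)

Row-insert the values π_1, π_2, … into P one at a time, bumping the leftmost entry strictly greater than the inserted value down to the next row. The recording tableau Q records, in position (i, j), the step at which that cell was added to P.
  Insert 2 (step 1): P = [2];  Q = [1]
  Insert 1 (step 2): P = [1] / [2];  Q = [1] / [2]
  Insert 5 (step 3): P = [1, 5] / [2];  Q = [1, 3] / [2]
  Insert 4 (step 4): P = [1, 4] / [2, 5];  Q = [1, 3] / [2, 4]
  Insert 7 (step 5): P = [1, 4, 7] / [2, 5];  Q = [1, 3, 5] / [2, 4]
  Insert 6 (step 6): P = [1, 4, 6] / [2, 5, 7];  Q = [1, 3, 5] / [2, 4, 6]
  Insert 8 (step 7): P = [1, 4, 6, 8] / [2, 5, 7];  Q = [1, 3, 5, 7] / [2, 4, 6]
  Insert 3 (step 8): P = [1, 3, 6, 8] / [2, 4, 7] / [5];  Q = [1, 3, 5, 7] / [2, 4, 6] / [8]
Final shape: (4, 3, 1).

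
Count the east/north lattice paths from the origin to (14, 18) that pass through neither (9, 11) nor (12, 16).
Number of paths = 212315310

Inclusion–exclusion. Total paths: C(32, 14) = 471435600. Through P₁: C(20, 9)·C(12, 5) = 133024320. Through P₂: C(28, 12)·C(4, 2) = 182530530. Since P₁ is strictly southwest of P₂, a monotone path through both must visit P₁ then P₂; paths through both = C(20, 9)·C(8, 3)·C(4, 2) = 56434560. Avoid both = 471435600 − 133024320 − 182530530 + 56434560 = 212315310.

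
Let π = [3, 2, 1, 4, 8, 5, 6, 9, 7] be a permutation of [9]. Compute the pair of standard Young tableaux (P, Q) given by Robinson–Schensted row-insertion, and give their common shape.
P = [1, 4, 5, 6, 7] / [2, 8, 9] / [3];  Q = [1, 4, 5, 7, 8] / [2, 6, 9] / [3];  common shape = (5, 3, 1)

Row-insert the values π_1, π_2, … into P one at a time, bumping the leftmost entry strictly greater than the inserted value down to the next row. The recording tableau Q records, in position (i, j), the step at which that cell was added to P.
  Insert 3 (step 1): P = [3];  Q = [1]
  Insert 2 (step 2): P = [2] / [3];  Q = [1] / [2]
  Insert 1 (step 3): P = [1] / [2] / [3];  Q = [1] / [2] / [3]
  Insert 4 (step 4): P = [1, 4] / [2] / [3];  Q = [1, 4] / [2] / [3]
  Insert 8 (step 5): P = [1, 4, 8] / [2] / [3];  Q = [1, 4, 5] / [2] / [3]
  Insert 5 (step 6): P = [1, 4, 5] / [2, 8] / [3];  Q = [1, 4, 5] / [2, 6] / [3]
  Insert 6 (step 7): P = [1, 4, 5, 6] / [2, 8] / [3];  Q = [1, 4, 5, 7] / [2, 6] / [3]
  Insert 9 (step 8): P = [1, 4, 5, 6, 9] / [2, 8] / [3];  Q = [1, 4, 5, 7, 8] / [2, 6] / [3]
  Insert 7 (step 9): P = [1, 4, 5, 6, 7] / [2, 8, 9] / [3];  Q = [1, 4, 5, 7, 8] / [2, 6, 9] / [3]
Final shape: (5, 3, 1).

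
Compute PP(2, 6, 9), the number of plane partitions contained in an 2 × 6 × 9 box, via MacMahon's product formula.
PP(2, 6, 9) = 5725720

Evaluate the triple product over i = 1..2, j = 1..6, k = 1..9. The factors are (2/1) · (3/2) · (4/3) · (5/4) · (6/5) · (7/6) · (8/7) · (9/8) · … (108 factors total). The numerators and denominators telescope so the product is an integer; carrying out the multiplication exactly gives PP(2, 6, 9) = 5725720.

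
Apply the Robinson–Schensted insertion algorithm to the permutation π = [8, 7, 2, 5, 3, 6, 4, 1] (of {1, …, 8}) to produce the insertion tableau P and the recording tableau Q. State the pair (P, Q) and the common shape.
P = [1, 3, 4] / [2, 6] / [5] / [7] / [8];  Q = [1, 4, 6] / [2, 7] / [3] / [5] / [8];  common shape = (3, 2, 1, 1, 1)

Row-insert the values π_1, π_2, … into P one at a time, bumping the leftmost entry strictly greater than the inserted value down to the next row. The recording tableau Q records, in position (i, j), the step at which that cell was added to P.
  Insert 8 (step 1): P = [8];  Q = [1]
  Insert 7 (step 2): P = [7] / [8];  Q = [1] / [2]
  Insert 2 (step 3): P = [2] / [7] / [8];  Q = [1] / [2] / [3]
  Insert 5 (step 4): P = [2, 5] / [7] / [8];  Q = [1, 4] / [2] / [3]
  Insert 3 (step 5): P = [2, 3] / [5] / [7] / [8];  Q = [1, 4] / [2] / [3] / [5]
  Insert 6 (step 6): P = [2, 3, 6] / [5] / [7] / [8];  Q = [1, 4, 6] / [2] / [3] / [5]
  Insert 4 (step 7): P = [2, 3, 4] / [5, 6] / [7] / [8];  Q = [1, 4, 6] / [2, 7] / [3] / [5]
  Insert 1 (step 8): P = [1, 3, 4] / [2, 6] / [5] / [7] / [8];  Q = [1, 4, 6] / [2, 7] / [3] / [5] / [8]
Final shape: (3, 2, 1, 1, 1).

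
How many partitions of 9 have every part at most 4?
p(9, parts ≤ 4) = 18

Partitions of 9 with all parts ≤ 4: 4+4+1, 4+3+2, 4+3+1+1, 4+2+2+1, 4+2+1+1+1, 4+1+1+1+1+1, 3+3+3, 3+3+2+1, 3+3+1+1+1, 3+2+2+2, 3+2+2+1+1, 3+2+1+1+1+1, 3+1+1+1+1+1+1, 2+2+2+2+1, 2+2+2+1+1+1, 2+2+1+1+1+1+1, 2+1+1+1+1+1+1+1, 1+1+1+1+1+1+1+1+1. Count = 18.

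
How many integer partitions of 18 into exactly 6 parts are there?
p(18, 6 parts) = 58

Partitions of n into exactly k parts are in bijection with partitions of n − k into at most k parts (subtract 1 from each part). So p(18, exactly 6) = p(12, parts ≤ 6). Computing via the recurrence p(m, j) = p(m, j−1) + p(m−j, j) gives 58.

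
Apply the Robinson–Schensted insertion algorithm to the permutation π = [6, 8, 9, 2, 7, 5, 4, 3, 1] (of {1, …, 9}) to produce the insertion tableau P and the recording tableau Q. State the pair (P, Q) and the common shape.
P = [1, 3, 9] / [2, 7] / [4] / [5] / [6] / [8];  Q = [1, 2, 3] / [4, 5] / [6] / [7] / [8] / [9];  common shape = (3, 2, 1, 1, 1, 1)

Row-insert the values π_1, π_2, … into P one at a time, bumping the leftmost entry strictly greater than the inserted value down to the next row. The recording tableau Q records, in position (i, j), the step at which that cell was added to P.
  Insert 6 (step 1): P = [6];  Q = [1]
  Insert 8 (step 2): P = [6, 8];  Q = [1, 2]
  Insert 9 (step 3): P = [6, 8, 9];  Q = [1, 2, 3]
  Insert 2 (step 4): P = [2, 8, 9] / [6];  Q = [1, 2, 3] / [4]
  Insert 7 (step 5): P = [2, 7, 9] / [6, 8];  Q = [1, 2, 3] / [4, 5]
  Insert 5 (step 6): P = [2, 5, 9] / [6, 7] / [8];  Q = [1, 2, 3] / [4, 5] / [6]
  Insert 4 (step 7): P = [2, 4, 9] / [5, 7] / [6] / [8];  Q = [1, 2, 3] / [4, 5] / [6] / [7]
  Insert 3 (step 8): P = [2, 3, 9] / [4, 7] / [5] / [6] / [8];  Q = [1, 2, 3] / [4, 5] / [6] / [7] / [8]
  Insert 1 (step 9): P = [1, 3, 9] / [2, 7] / [4] / [5] / [6] / [8];  Q = [1, 2, 3] / [4, 5] / [6] / [7] / [8] / [9]
Final shape: (3, 2, 1, 1, 1, 1).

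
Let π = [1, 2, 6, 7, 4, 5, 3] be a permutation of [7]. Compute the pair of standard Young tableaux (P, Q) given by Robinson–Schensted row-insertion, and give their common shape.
P = [1, 2, 3, 5] / [4, 7] / [6];  Q = [1, 2, 3, 4] / [5, 6] / [7];  common shape = (4, 2, 1)

Row-insert the values π_1, π_2, … into P one at a time, bumping the leftmost entry strictly greater than the inserted value down to the next row. The recording tableau Q records, in position (i, j), the step at which that cell was added to P.
  Insert 1 (step 1): P = [1];  Q = [1]
  Insert 2 (step 2): P = [1, 2];  Q = [1, 2]
  Insert 6 (step 3): P = [1, 2, 6];  Q = [1, 2, 3]
  Insert 7 (step 4): P = [1, 2, 6, 7];  Q = [1, 2, 3, 4]
  Insert 4 (step 5): P = [1, 2, 4, 7] / [6];  Q = [1, 2, 3, 4] / [5]
  Insert 5 (step 6): P = [1, 2, 4, 5] / [6, 7];  Q = [1, 2, 3, 4] / [5, 6]
  Insert 3 (step 7): P = [1, 2, 3, 5] / [4, 7] / [6];  Q = [1, 2, 3, 4] / [5, 6] / [7]
Final shape: (4, 2, 1).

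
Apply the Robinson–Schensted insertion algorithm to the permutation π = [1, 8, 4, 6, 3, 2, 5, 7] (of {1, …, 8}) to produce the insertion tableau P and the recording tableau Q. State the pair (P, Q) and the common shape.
P = [1, 2, 5, 7] / [3, 6] / [4] / [8];  Q = [1, 2, 4, 8] / [3, 7] / [5] / [6];  common shape = (4, 2, 1, 1)

Row-insert the values π_1, π_2, … into P one at a time, bumping the leftmost entry strictly greater than the inserted value down to the next row. The recording tableau Q records, in position (i, j), the step at which that cell was added to P.
  Insert 1 (step 1): P = [1];  Q = [1]
  Insert 8 (step 2): P = [1, 8];  Q = [1, 2]
  Insert 4 (step 3): P = [1, 4] / [8];  Q = [1, 2] / [3]
  Insert 6 (step 4): P = [1, 4, 6] / [8];  Q = [1, 2, 4] / [3]
  Insert 3 (step 5): P = [1, 3, 6] / [4] / [8];  Q = [1, 2, 4] / [3] / [5]
  Insert 2 (step 6): P = [1, 2, 6] / [3] / [4] / [8];  Q = [1, 2, 4] / [3] / [5] / [6]
  Insert 5 (step 7): P = [1, 2, 5] / [3, 6] / [4] / [8];  Q = [1, 2, 4] / [3, 7] / [5] / [6]
  Insert 7 (step 8): P = [1, 2, 5, 7] / [3, 6] / [4] / [8];  Q = [1, 2, 4, 8] / [3, 7] / [5] / [6]
Final shape: (4, 2, 1, 1).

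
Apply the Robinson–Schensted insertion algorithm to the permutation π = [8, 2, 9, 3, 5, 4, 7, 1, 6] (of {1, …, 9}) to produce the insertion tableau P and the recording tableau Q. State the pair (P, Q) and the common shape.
P = [1, 3, 4, 6] / [2, 7] / [5, 9] / [8];  Q = [1, 3, 5, 7] / [2, 4] / [6, 9] / [8];  common shape = (4, 2, 2, 1)

Row-insert the values π_1, π_2, … into P one at a time, bumping the leftmost entry strictly greater than the inserted value down to the next row. The recording tableau Q records, in position (i, j), the step at which that cell was added to P.
  Insert 8 (step 1): P = [8];  Q = [1]
  Insert 2 (step 2): P = [2] / [8];  Q = [1] / [2]
  Insert 9 (step 3): P = [2, 9] / [8];  Q = [1, 3] / [2]
  Insert 3 (step 4): P = [2, 3] / [8, 9];  Q = [1, 3] / [2, 4]
  Insert 5 (step 5): P = [2, 3, 5] / [8, 9];  Q = [1, 3, 5] / [2, 4]
  Insert 4 (step 6): P = [2, 3, 4] / [5, 9] / [8];  Q = [1, 3, 5] / [2, 4] / [6]
  Insert 7 (step 7): P = [2, 3, 4, 7] / [5, 9] / [8];  Q = [1, 3, 5, 7] / [2, 4] / [6]
  Insert 1 (step 8): P = [1, 3, 4, 7] / [2, 9] / [5] / [8];  Q = [1, 3, 5, 7] / [2, 4] / [6] / [8]
  Insert 6 (step 9): P = [1, 3, 4, 6] / [2, 7] / [5, 9] / [8];  Q = [1, 3, 5, 7] / [2, 4] / [6, 9] / [8]
Final shape: (4, 2, 2, 1).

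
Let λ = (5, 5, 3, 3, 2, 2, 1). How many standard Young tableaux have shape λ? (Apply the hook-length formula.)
# SYT of shape (5, 5, 3, 3, 2, 2, 1) = 444422160

Hook-length formula: f^λ = n! / Π hook(c), product over all cells c of the Young diagram. For λ = (5, 5, 3, 3, 2, 2, 1), n = 21 boxes. Hook lengths by row (left-to-right, top-to-bottom): [11, 9, 6, 3, 2]; [10, 8, 5, 2, 1]; [7, 5, 2]; [6, 4, 1]; [4, 2]; [3, 1]; [1]. Product of hooks = 114960384000. So f^λ = 21! / 114960384000 = 51090942171709440000 / 114960384000 = 444422160.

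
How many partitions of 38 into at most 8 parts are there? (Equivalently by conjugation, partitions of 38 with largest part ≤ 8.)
p(38, parts ≤ 8) = 7564

Use the recurrence p(n, m) = p(n, m−1) + p(n−m, m): either the largest part is < m (count p(n, m−1)) or the largest part is exactly m (remove one copy of m, count p(n−m, m)). With p(0, ·) = 1 this gives p(38, parts ≤ 8) = 7564. (By conjugating Young diagrams, this also counts partitions of 38 into at most 8 parts.)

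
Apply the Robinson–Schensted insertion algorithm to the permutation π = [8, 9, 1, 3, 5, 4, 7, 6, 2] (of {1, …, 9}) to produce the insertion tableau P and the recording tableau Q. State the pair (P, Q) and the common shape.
P = [1, 2, 4, 6] / [3, 7] / [5, 9] / [8];  Q = [1, 2, 5, 7] / [3, 4] / [6, 8] / [9];  common shape = (4, 2, 2, 1)

Row-insert the values π_1, π_2, … into P one at a time, bumping the leftmost entry strictly greater than the inserted value down to the next row. The recording tableau Q records, in position (i, j), the step at which that cell was added to P.
  Insert 8 (step 1): P = [8];  Q = [1]
  Insert 9 (step 2): P = [8, 9];  Q = [1, 2]
  Insert 1 (step 3): P = [1, 9] / [8];  Q = [1, 2] / [3]
  Insert 3 (step 4): P = [1, 3] / [8, 9];  Q = [1, 2] / [3, 4]
  Insert 5 (step 5): P = [1, 3, 5] / [8, 9];  Q = [1, 2, 5] / [3, 4]
  Insert 4 (step 6): P = [1, 3, 4] / [5, 9] / [8];  Q = [1, 2, 5] / [3, 4] / [6]
  Insert 7 (step 7): P = [1, 3, 4, 7] / [5, 9] / [8];  Q = [1, 2, 5, 7] / [3, 4] / [6]
  Insert 6 (step 8): P = [1, 3, 4, 6] / [5, 7] / [8, 9];  Q = [1, 2, 5, 7] / [3, 4] / [6, 8]
  Insert 2 (step 9): P = [1, 2, 4, 6] / [3, 7] / [5, 9] / [8];  Q = [1, 2, 5, 7] / [3, 4] / [6, 8] / [9]
Final shape: (4, 2, 2, 1).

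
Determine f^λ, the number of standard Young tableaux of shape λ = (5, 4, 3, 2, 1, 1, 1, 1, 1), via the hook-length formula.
# SYT of shape (5, 4, 3, 2, 1, 1, 1, 1, 1) = 23814144

Hook-length formula: f^λ = n! / Π hook(c), product over all cells c of the Young diagram. For λ = (5, 4, 3, 2, 1, 1, 1, 1, 1), n = 19 boxes. Hook lengths by row (left-to-right, top-to-bottom): [13, 7, 5, 3, 1]; [11, 5, 3, 1]; [9, 3, 1]; [7, 1]; [5]; [4]; [3]; [2]; [1]. Product of hooks = 5108103000. So f^λ = 19! / 5108103000 = 121645100408832000 / 5108103000 = 23814144.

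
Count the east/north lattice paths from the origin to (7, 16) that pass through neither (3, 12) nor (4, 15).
Number of paths = 205083

Inclusion–exclusion. Total paths: C(23, 7) = 245157. Through P₁: C(15, 3)·C(8, 4) = 31850. Through P₂: C(19, 4)·C(4, 3) = 15504. Since P₁ is strictly southwest of P₂, a monotone path through both must visit P₁ then P₂; paths through both = C(15, 3)·C(4, 1)·C(4, 3) = 7280. Avoid both = 245157 − 31850 − 15504 + 7280 = 205083.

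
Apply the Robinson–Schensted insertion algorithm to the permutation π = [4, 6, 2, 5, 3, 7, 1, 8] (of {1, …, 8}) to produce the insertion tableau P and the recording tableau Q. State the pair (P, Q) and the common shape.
P = [1, 3, 7, 8] / [2, 5] / [4] / [6];  Q = [1, 2, 6, 8] / [3, 4] / [5] / [7];  common shape = (4, 2, 1, 1)

Row-insert the values π_1, π_2, … into P one at a time, bumping the leftmost entry strictly greater than the inserted value down to the next row. The recording tableau Q records, in position (i, j), the step at which that cell was added to P.
  Insert 4 (step 1): P = [4];  Q = [1]
  Insert 6 (step 2): P = [4, 6];  Q = [1, 2]
  Insert 2 (step 3): P = [2, 6] / [4];  Q = [1, 2] / [3]
  Insert 5 (step 4): P = [2, 5] / [4, 6];  Q = [1, 2] / [3, 4]
  Insert 3 (step 5): P = [2, 3] / [4, 5] / [6];  Q = [1, 2] / [3, 4] / [5]
  Insert 7 (step 6): P = [2, 3, 7] / [4, 5] / [6];  Q = [1, 2, 6] / [3, 4] / [5]
  Insert 1 (step 7): P = [1, 3, 7] / [2, 5] / [4] / [6];  Q = [1, 2, 6] / [3, 4] / [5] / [7]
  Insert 8 (step 8): P = [1, 3, 7, 8] / [2, 5] / [4] / [6];  Q = [1, 2, 6, 8] / [3, 4] / [5] / [7]
Final shape: (4, 2, 1, 1).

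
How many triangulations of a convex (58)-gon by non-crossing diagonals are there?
C_56 = 6852456927844873497549658464312

These polygon triangulations are counted by the Catalan number C_n = (1/(n + 1)) · C(2n, n). For n = 56: C_56 = (1/57) · C(112, 56) = 390590044887157789360330532465784/57 = 6852456927844873497549658464312.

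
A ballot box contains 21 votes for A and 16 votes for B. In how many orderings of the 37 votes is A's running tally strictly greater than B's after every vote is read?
Strict-lead orderings = 1739969550

Total orderings of the 37 votes with 21 for A: C(37, 21) = 12875774670. By the Bertrand ballot formula (Cycle Lemma / reflection principle), the number of orderings in which A is strictly ahead of B throughout is (p − q)/(p + q) · C(p + q, p) = (21 − 16)/(21 + 16) · 12875774670 = 1739969550.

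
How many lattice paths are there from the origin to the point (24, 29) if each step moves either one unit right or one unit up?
Number of paths = 779255311989700

A monotone lattice path from (0, 0) to (24, 29) consists of 24 east steps and 29 north steps in some order, so it is determined by which 24 of the 53 steps are east. The count is C(53, 24) = 779255311989700.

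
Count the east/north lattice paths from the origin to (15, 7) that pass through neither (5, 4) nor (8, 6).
Number of paths = 120564

Inclusion–exclusion. Total paths: C(22, 15) = 170544. Through P₁: C(9, 5)·C(13, 10) = 36036. Through P₂: C(14, 8)·C(8, 7) = 24024. Since P₁ is strictly southwest of P₂, a monotone path through both must visit P₁ then P₂; paths through both = C(9, 5)·C(5, 3)·C(8, 7) = 10080. Avoid both = 170544 − 36036 − 24024 + 10080 = 120564.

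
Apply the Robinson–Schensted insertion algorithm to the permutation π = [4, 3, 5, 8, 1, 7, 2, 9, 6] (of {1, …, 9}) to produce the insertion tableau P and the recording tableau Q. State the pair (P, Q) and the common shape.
P = [1, 2, 6, 9] / [3, 5, 7] / [4, 8];  Q = [1, 3, 4, 8] / [2, 6, 9] / [5, 7];  common shape = (4, 3, 2)

Row-insert the values π_1, π_2, … into P one at a time, bumping the leftmost entry strictly greater than the inserted value down to the next row. The recording tableau Q records, in position (i, j), the step at which that cell was added to P.
  Insert 4 (step 1): P = [4];  Q = [1]
  Insert 3 (step 2): P = [3] / [4];  Q = [1] / [2]
  Insert 5 (step 3): P = [3, 5] / [4];  Q = [1, 3] / [2]
  Insert 8 (step 4): P = [3, 5, 8] / [4];  Q = [1, 3, 4] / [2]
  Insert 1 (step 5): P = [1, 5, 8] / [3] / [4];  Q = [1, 3, 4] / [2] / [5]
  Insert 7 (step 6): P = [1, 5, 7] / [3, 8] / [4];  Q = [1, 3, 4] / [2, 6] / [5]
  Insert 2 (step 7): P = [1, 2, 7] / [3, 5] / [4, 8];  Q = [1, 3, 4] / [2, 6] / [5, 7]
  Insert 9 (step 8): P = [1, 2, 7, 9] / [3, 5] / [4, 8];  Q = [1, 3, 4, 8] / [2, 6] / [5, 7]
  Insert 6 (step 9): P = [1, 2, 6, 9] / [3, 5, 7] / [4, 8];  Q = [1, 3, 4, 8] / [2, 6, 9] / [5, 7]
Final shape: (4, 3, 2).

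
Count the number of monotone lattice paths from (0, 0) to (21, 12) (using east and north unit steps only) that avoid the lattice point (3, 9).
Number of paths = 354524720

Total paths from (0, 0) to (21, 12): C(33, 21) = 354817320. Paths through (3, 9): (paths (0, 0) → (3, 9)) × (paths (3, 9) → (21, 12)) = C(12, 3) · C(21, 18) = 220 · 1330 = 292600. Avoidance count = 354817320 − 292600 = 354524720.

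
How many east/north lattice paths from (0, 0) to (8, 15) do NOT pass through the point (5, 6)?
Number of paths = 388674

Total paths from (0, 0) to (8, 15): C(23, 8) = 490314. Paths through (5, 6): (paths (0, 0) → (5, 6)) × (paths (5, 6) → (8, 15)) = C(11, 5) · C(12, 3) = 462 · 220 = 101640. Avoidance count = 490314 − 101640 = 388674.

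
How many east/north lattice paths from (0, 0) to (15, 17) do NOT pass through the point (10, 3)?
Number of paths = 562397112

Total paths from (0, 0) to (15, 17): C(32, 15) = 565722720. Paths through (10, 3): (paths (0, 0) → (10, 3)) × (paths (10, 3) → (15, 17)) = C(13, 10) · C(19, 5) = 286 · 11628 = 3325608. Avoidance count = 565722720 − 3325608 = 562397112.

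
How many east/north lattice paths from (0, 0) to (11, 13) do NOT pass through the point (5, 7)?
Number of paths = 1764336

Total paths from (0, 0) to (11, 13): C(24, 11) = 2496144. Paths through (5, 7): (paths (0, 0) → (5, 7)) × (paths (5, 7) → (11, 13)) = C(12, 5) · C(12, 6) = 792 · 924 = 731808. Avoidance count = 2496144 − 731808 = 1764336.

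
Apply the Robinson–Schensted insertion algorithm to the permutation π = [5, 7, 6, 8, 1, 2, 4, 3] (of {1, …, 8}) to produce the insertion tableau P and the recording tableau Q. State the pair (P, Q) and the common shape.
P = [1, 2, 3] / [4, 6, 8] / [5] / [7];  Q = [1, 2, 4] / [3, 6, 7] / [5] / [8];  common shape = (3, 3, 1, 1)

Row-insert the values π_1, π_2, … into P one at a time, bumping the leftmost entry strictly greater than the inserted value down to the next row. The recording tableau Q records, in position (i, j), the step at which that cell was added to P.
  Insert 5 (step 1): P = [5];  Q = [1]
  Insert 7 (step 2): P = [5, 7];  Q = [1, 2]
  Insert 6 (step 3): P = [5, 6] / [7];  Q = [1, 2] / [3]
  Insert 8 (step 4): P = [5, 6, 8] / [7];  Q = [1, 2, 4] / [3]
  Insert 1 (step 5): P = [1, 6, 8] / [5] / [7];  Q = [1, 2, 4] / [3] / [5]
  Insert 2 (step 6): P = [1, 2, 8] / [5, 6] / [7];  Q = [1, 2, 4] / [3, 6] / [5]
  Insert 4 (step 7): P = [1, 2, 4] / [5, 6, 8] / [7];  Q = [1, 2, 4] / [3, 6, 7] / [5]
  Insert 3 (step 8): P = [1, 2, 3] / [4, 6, 8] / [5] / [7];  Q = [1, 2, 4] / [3, 6, 7] / [5] / [8]
Final shape: (3, 3, 1, 1).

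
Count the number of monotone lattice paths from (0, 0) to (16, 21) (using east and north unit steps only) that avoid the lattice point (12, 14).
Number of paths = 9688733670

Total paths from (0, 0) to (16, 21): C(37, 16) = 12875774670. Paths through (12, 14): (paths (0, 0) → (12, 14)) × (paths (12, 14) → (16, 21)) = C(26, 12) · C(11, 4) = 9657700 · 330 = 3187041000. Avoidance count = 12875774670 − 3187041000 = 9688733670.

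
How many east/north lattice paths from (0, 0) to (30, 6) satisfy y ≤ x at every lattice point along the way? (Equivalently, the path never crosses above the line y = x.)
Number of paths = 1570800

By the reflection principle (André's argument), the number of monotone paths to (30, 6) with n ≤ m that never go above y = x is C(36, 30) − C(36, 31) = 1947792 − 376992 = 1570800.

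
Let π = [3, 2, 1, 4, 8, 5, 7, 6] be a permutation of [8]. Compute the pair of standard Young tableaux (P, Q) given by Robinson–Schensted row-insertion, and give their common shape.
P = [1, 4, 5, 6] / [2, 7] / [3, 8];  Q = [1, 4, 5, 7] / [2, 6] / [3, 8];  common shape = (4, 2, 2)

Row-insert the values π_1, π_2, … into P one at a time, bumping the leftmost entry strictly greater than the inserted value down to the next row. The recording tableau Q records, in position (i, j), the step at which that cell was added to P.
  Insert 3 (step 1): P = [3];  Q = [1]
  Insert 2 (step 2): P = [2] / [3];  Q = [1] / [2]
  Insert 1 (step 3): P = [1] / [2] / [3];  Q = [1] / [2] / [3]
  Insert 4 (step 4): P = [1, 4] / [2] / [3];  Q = [1, 4] / [2] / [3]
  Insert 8 (step 5): P = [1, 4, 8] / [2] / [3];  Q = [1, 4, 5] / [2] / [3]
  Insert 5 (step 6): P = [1, 4, 5] / [2, 8] / [3];  Q = [1, 4, 5] / [2, 6] / [3]
  Insert 7 (step 7): P = [1, 4, 5, 7] / [2, 8] / [3];  Q = [1, 4, 5, 7] / [2, 6] / [3]
  Insert 6 (step 8): P = [1, 4, 5, 6] / [2, 7] / [3, 8];  Q = [1, 4, 5, 7] / [2, 6] / [3, 8]
Final shape: (4, 2, 2).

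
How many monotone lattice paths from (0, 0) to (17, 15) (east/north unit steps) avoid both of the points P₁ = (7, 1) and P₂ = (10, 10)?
Number of paths = 405099840

Inclusion–exclusion. Total paths: C(32, 17) = 565722720. Through P₁: C(8, 7)·C(24, 10) = 15690048. Through P₂: C(20, 10)·C(12, 7) = 146326752. Since P₁ is strictly southwest of P₂, a monotone path through both must visit P₁ then P₂; paths through both = C(8, 7)·C(12, 3)·C(12, 7) = 1393920. Avoid both = 565722720 − 15690048 − 146326752 + 1393920 = 405099840.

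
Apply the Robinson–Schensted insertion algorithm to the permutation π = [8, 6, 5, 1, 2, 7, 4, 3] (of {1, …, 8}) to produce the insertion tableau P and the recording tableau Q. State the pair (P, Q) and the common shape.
P = [1, 2, 3] / [4, 7] / [5] / [6] / [8];  Q = [1, 5, 6] / [2, 7] / [3] / [4] / [8];  common shape = (3, 2, 1, 1, 1)

Row-insert the values π_1, π_2, … into P one at a time, bumping the leftmost entry strictly greater than the inserted value down to the next row. The recording tableau Q records, in position (i, j), the step at which that cell was added to P.
  Insert 8 (step 1): P = [8];  Q = [1]
  Insert 6 (step 2): P = [6] / [8];  Q = [1] / [2]
  Insert 5 (step 3): P = [5] / [6] / [8];  Q = [1] / [2] / [3]
  Insert 1 (step 4): P = [1] / [5] / [6] / [8];  Q = [1] / [2] / [3] / [4]
  Insert 2 (step 5): P = [1, 2] / [5] / [6] / [8];  Q = [1, 5] / [2] / [3] / [4]
  Insert 7 (step 6): P = [1, 2, 7] / [5] / [6] / [8];  Q = [1, 5, 6] / [2] / [3] / [4]
  Insert 4 (step 7): P = [1, 2, 4] / [5, 7] / [6] / [8];  Q = [1, 5, 6] / [2, 7] / [3] / [4]
  Insert 3 (step 8): P = [1, 2, 3] / [4, 7] / [5] / [6] / [8];  Q = [1, 5, 6] / [2, 7] / [3] / [4] / [8]
Final shape: (3, 2, 1, 1, 1).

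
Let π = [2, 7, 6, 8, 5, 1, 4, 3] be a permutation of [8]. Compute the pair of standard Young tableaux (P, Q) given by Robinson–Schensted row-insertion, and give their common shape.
P = [1, 3, 8] / [2, 4] / [5] / [6] / [7];  Q = [1, 2, 4] / [3, 7] / [5] / [6] / [8];  common shape = (3, 2, 1, 1, 1)

Row-insert the values π_1, π_2, … into P one at a time, bumping the leftmost entry strictly greater than the inserted value down to the next row. The recording tableau Q records, in position (i, j), the step at which that cell was added to P.
  Insert 2 (step 1): P = [2];  Q = [1]
  Insert 7 (step 2): P = [2, 7];  Q = [1, 2]
  Insert 6 (step 3): P = [2, 6] / [7];  Q = [1, 2] / [3]
  Insert 8 (step 4): P = [2, 6, 8] / [7];  Q = [1, 2, 4] / [3]
  Insert 5 (step 5): P = [2, 5, 8] / [6] / [7];  Q = [1, 2, 4] / [3] / [5]
  Insert 1 (step 6): P = [1, 5, 8] / [2] / [6] / [7];  Q = [1, 2, 4] / [3] / [5] / [6]
  Insert 4 (step 7): P = [1, 4, 8] / [2, 5] / [6] / [7];  Q = [1, 2, 4] / [3, 7] / [5] / [6]
  Insert 3 (step 8): P = [1, 3, 8] / [2, 4] / [5] / [6] / [7];  Q = [1, 2, 4] / [3, 7] / [5] / [6] / [8]
Final shape: (3, 2, 1, 1, 1).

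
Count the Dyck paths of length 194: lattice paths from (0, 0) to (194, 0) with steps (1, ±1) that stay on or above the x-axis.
C_97 = 14657929356129575437016877846657032761712954950899755100

These Dyck paths are counted by the Catalan number C_n = (1/(n + 1)) · C(2n, n). For n = 97: C_97 = (1/98) · C(194, 97) = 1436477076900698392827654028972389210647869585188175999800/98 = 14657929356129575437016877846657032761712954950899755100.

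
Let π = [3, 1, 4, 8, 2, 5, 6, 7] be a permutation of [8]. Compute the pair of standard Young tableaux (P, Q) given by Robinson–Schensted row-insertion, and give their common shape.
P = [1, 2, 5, 6, 7] / [3, 4, 8];  Q = [1, 3, 4, 7, 8] / [2, 5, 6];  common shape = (5, 3)

Row-insert the values π_1, π_2, … into P one at a time, bumping the leftmost entry strictly greater than the inserted value down to the next row. The recording tableau Q records, in position (i, j), the step at which that cell was added to P.
  Insert 3 (step 1): P = [3];  Q = [1]
  Insert 1 (step 2): P = [1] / [3];  Q = [1] / [2]
  Insert 4 (step 3): P = [1, 4] / [3];  Q = [1, 3] / [2]
  Insert 8 (step 4): P = [1, 4, 8] / [3];  Q = [1, 3, 4] / [2]
  Insert 2 (step 5): P = [1, 2, 8] / [3, 4];  Q = [1, 3, 4] / [2, 5]
  Insert 5 (step 6): P = [1, 2, 5] / [3, 4, 8];  Q = [1, 3, 4] / [2, 5, 6]
  Insert 6 (step 7): P = [1, 2, 5, 6] / [3, 4, 8];  Q = [1, 3, 4, 7] / [2, 5, 6]
  Insert 7 (step 8): P = [1, 2, 5, 6, 7] / [3, 4, 8];  Q = [1, 3, 4, 7, 8] / [2, 5, 6]
Final shape: (5, 3).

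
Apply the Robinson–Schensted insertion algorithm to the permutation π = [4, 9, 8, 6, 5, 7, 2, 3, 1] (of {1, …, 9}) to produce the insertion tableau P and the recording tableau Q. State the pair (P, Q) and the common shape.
P = [1, 3, 7] / [2, 5] / [4] / [6] / [8] / [9];  Q = [1, 2, 6] / [3, 8] / [4] / [5] / [7] / [9];  common shape = (3, 2, 1, 1, 1, 1)

Row-insert the values π_1, π_2, … into P one at a time, bumping the leftmost entry strictly greater than the inserted value down to the next row. The recording tableau Q records, in position (i, j), the step at which that cell was added to P.
  Insert 4 (step 1): P = [4];  Q = [1]
  Insert 9 (step 2): P = [4, 9];  Q = [1, 2]
  Insert 8 (step 3): P = [4, 8] / [9];  Q = [1, 2] / [3]
  Insert 6 (step 4): P = [4, 6] / [8] / [9];  Q = [1, 2] / [3] / [4]
  Insert 5 (step 5): P = [4, 5] / [6] / [8] / [9];  Q = [1, 2] / [3] / [4] / [5]
  Insert 7 (step 6): P = [4, 5, 7] / [6] / [8] / [9];  Q = [1, 2, 6] / [3] / [4] / [5]
  Insert 2 (step 7): P = [2, 5, 7] / [4] / [6] / [8] / [9];  Q = [1, 2, 6] / [3] / [4] / [5] / [7]
  Insert 3 (step 8): P = [2, 3, 7] / [4, 5] / [6] / [8] / [9];  Q = [1, 2, 6] / [3, 8] / [4] / [5] / [7]
  Insert 1 (step 9): P = [1, 3, 7] / [2, 5] / [4] / [6] / [8] / [9];  Q = [1, 2, 6] / [3, 8] / [4] / [5] / [7] / [9]
Final shape: (3, 2, 1, 1, 1, 1).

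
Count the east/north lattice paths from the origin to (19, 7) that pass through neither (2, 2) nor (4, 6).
Number of paths = 497876

Inclusion–exclusion. Total paths: C(26, 19) = 657800. Through P₁: C(4, 2)·C(22, 17) = 158004. Through P₂: C(10, 4)·C(16, 15) = 3360. Since P₁ is strictly southwest of P₂, a monotone path through both must visit P₁ then P₂; paths through both = C(4, 2)·C(6, 2)·C(16, 15) = 1440. Avoid both = 657800 − 158004 − 3360 + 1440 = 497876.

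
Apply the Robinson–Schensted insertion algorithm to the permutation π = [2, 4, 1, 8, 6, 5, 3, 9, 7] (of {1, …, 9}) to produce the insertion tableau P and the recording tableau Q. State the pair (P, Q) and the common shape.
P = [1, 3, 5, 7] / [2, 4, 9] / [6] / [8];  Q = [1, 2, 4, 8] / [3, 5, 9] / [6] / [7];  common shape = (4, 3, 1, 1)

Row-insert the values π_1, π_2, … into P one at a time, bumping the leftmost entry strictly greater than the inserted value down to the next row. The recording tableau Q records, in position (i, j), the step at which that cell was added to P.
  Insert 2 (step 1): P = [2];  Q = [1]
  Insert 4 (step 2): P = [2, 4];  Q = [1, 2]
  Insert 1 (step 3): P = [1, 4] / [2];  Q = [1, 2] / [3]
  Insert 8 (step 4): P = [1, 4, 8] / [2];  Q = [1, 2, 4] / [3]
  Insert 6 (step 5): P = [1, 4, 6] / [2, 8];  Q = [1, 2, 4] / [3, 5]
  Insert 5 (step 6): P = [1, 4, 5] / [2, 6] / [8];  Q = [1, 2, 4] / [3, 5] / [6]
  Insert 3 (step 7): P = [1, 3, 5] / [2, 4] / [6] / [8];  Q = [1, 2, 4] / [3, 5] / [6] / [7]
  Insert 9 (step 8): P = [1, 3, 5, 9] / [2, 4] / [6] / [8];  Q = [1, 2, 4, 8] / [3, 5] / [6] / [7]
  Insert 7 (step 9): P = [1, 3, 5, 7] / [2, 4, 9] / [6] / [8];  Q = [1, 2, 4, 8] / [3, 5, 9] / [6] / [7]
Final shape: (4, 3, 1, 1).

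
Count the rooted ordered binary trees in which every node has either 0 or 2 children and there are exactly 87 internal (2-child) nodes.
C_87 = 16435314834665426797069144960762886143367590394940

These full binary trees are counted by the Catalan number C_n = (1/(n + 1)) · C(2n, n). For n = 87: C_87 = (1/88) · C(174, 87) = 1446307705450557558142084756547133980616347954754720/88 = 16435314834665426797069144960762886143367590394940.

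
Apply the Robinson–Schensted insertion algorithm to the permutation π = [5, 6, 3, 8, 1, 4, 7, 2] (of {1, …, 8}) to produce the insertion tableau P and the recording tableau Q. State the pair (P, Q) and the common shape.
P = [1, 2, 7] / [3, 4, 8] / [5, 6];  Q = [1, 2, 4] / [3, 6, 7] / [5, 8];  common shape = (3, 3, 2)

Row-insert the values π_1, π_2, … into P one at a time, bumping the leftmost entry strictly greater than the inserted value down to the next row. The recording tableau Q records, in position (i, j), the step at which that cell was added to P.
  Insert 5 (step 1): P = [5];  Q = [1]
  Insert 6 (step 2): P = [5, 6];  Q = [1, 2]
  Insert 3 (step 3): P = [3, 6] / [5];  Q = [1, 2] / [3]
  Insert 8 (step 4): P = [3, 6, 8] / [5];  Q = [1, 2, 4] / [3]
  Insert 1 (step 5): P = [1, 6, 8] / [3] / [5];  Q = [1, 2, 4] / [3] / [5]
  Insert 4 (step 6): P = [1, 4, 8] / [3, 6] / [5];  Q = [1, 2, 4] / [3, 6] / [5]
  Insert 7 (step 7): P = [1, 4, 7] / [3, 6, 8] / [5];  Q = [1, 2, 4] / [3, 6, 7] / [5]
  Insert 2 (step 8): P = [1, 2, 7] / [3, 4, 8] / [5, 6];  Q = [1, 2, 4] / [3, 6, 7] / [5, 8]
Final shape: (3, 3, 2).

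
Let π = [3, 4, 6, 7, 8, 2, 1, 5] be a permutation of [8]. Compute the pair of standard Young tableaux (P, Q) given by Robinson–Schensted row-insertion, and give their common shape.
P = [1, 4, 5, 7, 8] / [2, 6] / [3];  Q = [1, 2, 3, 4, 5] / [6, 8] / [7];  common shape = (5, 2, 1)

Row-insert the values π_1, π_2, … into P one at a time, bumping the leftmost entry strictly greater than the inserted value down to the next row. The recording tableau Q records, in position (i, j), the step at which that cell was added to P.
  Insert 3 (step 1): P = [3];  Q = [1]
  Insert 4 (step 2): P = [3, 4];  Q = [1, 2]
  Insert 6 (step 3): P = [3, 4, 6];  Q = [1, 2, 3]
  Insert 7 (step 4): P = [3, 4, 6, 7];  Q = [1, 2, 3, 4]
  Insert 8 (step 5): P = [3, 4, 6, 7, 8];  Q = [1, 2, 3, 4, 5]
  Insert 2 (step 6): P = [2, 4, 6, 7, 8] / [3];  Q = [1, 2, 3, 4, 5] / [6]
  Insert 1 (step 7): P = [1, 4, 6, 7, 8] / [2] / [3];  Q = [1, 2, 3, 4, 5] / [6] / [7]
  Insert 5 (step 8): P = [1, 4, 5, 7, 8] / [2, 6] / [3];  Q = [1, 2, 3, 4, 5] / [6, 8] / [7]
Final shape: (5, 2, 1).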